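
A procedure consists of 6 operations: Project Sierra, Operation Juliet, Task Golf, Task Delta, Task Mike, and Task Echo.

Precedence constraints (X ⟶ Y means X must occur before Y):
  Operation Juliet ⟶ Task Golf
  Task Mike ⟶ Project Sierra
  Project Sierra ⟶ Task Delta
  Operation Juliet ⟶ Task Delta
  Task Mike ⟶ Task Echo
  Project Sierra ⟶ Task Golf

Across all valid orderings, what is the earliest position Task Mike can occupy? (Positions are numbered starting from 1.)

Task Mike has no prerequisites at all, so it can go in position 1.

1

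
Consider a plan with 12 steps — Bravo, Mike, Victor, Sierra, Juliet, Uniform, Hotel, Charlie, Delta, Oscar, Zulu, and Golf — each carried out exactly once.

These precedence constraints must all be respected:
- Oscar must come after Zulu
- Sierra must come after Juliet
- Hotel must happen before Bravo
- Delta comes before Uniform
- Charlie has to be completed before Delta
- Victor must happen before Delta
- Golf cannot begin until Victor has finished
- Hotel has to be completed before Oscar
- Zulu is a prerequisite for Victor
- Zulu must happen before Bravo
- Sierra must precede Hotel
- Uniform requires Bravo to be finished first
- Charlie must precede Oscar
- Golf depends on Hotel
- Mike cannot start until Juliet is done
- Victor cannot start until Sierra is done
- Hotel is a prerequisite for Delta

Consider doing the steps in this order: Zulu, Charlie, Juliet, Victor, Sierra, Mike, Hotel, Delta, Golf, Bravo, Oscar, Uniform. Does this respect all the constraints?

No

In the proposed order, Victor appears before Sierra.
Since Sierra is required before Victor, the ordering is invalid.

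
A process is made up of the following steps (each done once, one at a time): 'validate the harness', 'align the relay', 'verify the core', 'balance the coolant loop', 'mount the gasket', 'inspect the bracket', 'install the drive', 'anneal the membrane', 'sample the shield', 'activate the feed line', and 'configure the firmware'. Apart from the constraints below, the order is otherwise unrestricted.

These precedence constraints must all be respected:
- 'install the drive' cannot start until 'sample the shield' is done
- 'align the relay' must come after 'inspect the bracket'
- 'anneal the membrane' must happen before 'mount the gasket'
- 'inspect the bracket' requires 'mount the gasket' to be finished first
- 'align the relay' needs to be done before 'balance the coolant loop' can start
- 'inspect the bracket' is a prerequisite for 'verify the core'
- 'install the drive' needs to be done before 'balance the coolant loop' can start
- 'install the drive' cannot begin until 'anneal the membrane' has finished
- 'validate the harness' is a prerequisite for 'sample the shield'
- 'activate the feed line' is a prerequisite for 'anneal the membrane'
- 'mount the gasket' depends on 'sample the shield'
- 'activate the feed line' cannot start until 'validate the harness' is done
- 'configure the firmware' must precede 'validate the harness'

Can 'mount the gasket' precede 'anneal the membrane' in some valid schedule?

No

There is a dependency chain 'anneal the membrane' → 'mount the gasket', so 'mount the gasket' always comes after 'anneal the membrane'.
So no valid ordering can have 'mount the gasket' before 'anneal the membrane'.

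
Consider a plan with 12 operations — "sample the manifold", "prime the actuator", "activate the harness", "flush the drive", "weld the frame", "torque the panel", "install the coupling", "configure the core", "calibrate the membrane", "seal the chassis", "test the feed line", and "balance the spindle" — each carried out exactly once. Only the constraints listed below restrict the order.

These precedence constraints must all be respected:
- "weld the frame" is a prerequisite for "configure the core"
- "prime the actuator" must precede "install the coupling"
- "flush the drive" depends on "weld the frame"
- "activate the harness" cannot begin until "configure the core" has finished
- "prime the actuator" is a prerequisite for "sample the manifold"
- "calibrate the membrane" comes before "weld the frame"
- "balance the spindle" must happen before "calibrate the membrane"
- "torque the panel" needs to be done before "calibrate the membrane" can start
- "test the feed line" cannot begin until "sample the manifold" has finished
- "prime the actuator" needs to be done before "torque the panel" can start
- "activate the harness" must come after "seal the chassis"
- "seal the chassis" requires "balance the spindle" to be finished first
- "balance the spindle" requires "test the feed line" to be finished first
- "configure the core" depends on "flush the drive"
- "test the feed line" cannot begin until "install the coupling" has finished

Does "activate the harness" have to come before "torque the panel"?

There is a chain "torque the panel" → "calibrate the membrane" → "weld the frame" → "configure the core" → "activate the harness", which puts "torque the panel" before "activate the harness".
So "activate the harness" does not have to come before "torque the panel" — it cannot.

No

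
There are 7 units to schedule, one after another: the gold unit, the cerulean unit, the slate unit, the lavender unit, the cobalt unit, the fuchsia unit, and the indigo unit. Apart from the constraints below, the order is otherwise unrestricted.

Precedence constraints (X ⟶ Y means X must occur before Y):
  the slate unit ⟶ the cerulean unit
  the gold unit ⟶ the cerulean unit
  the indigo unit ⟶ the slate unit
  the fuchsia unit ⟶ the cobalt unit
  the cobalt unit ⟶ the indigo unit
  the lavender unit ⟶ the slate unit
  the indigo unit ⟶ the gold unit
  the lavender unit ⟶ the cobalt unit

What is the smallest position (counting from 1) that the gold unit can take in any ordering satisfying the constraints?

The units that are forced before the gold unit, directly or transitively, are the lavender unit, the cobalt unit, the fuchsia unit, the indigo unit. That's 4 units.
With 4 mandatory predecessors, the earliest the gold unit can sit is position 4+1 = 5, and placing just those 4 first achieves it.

5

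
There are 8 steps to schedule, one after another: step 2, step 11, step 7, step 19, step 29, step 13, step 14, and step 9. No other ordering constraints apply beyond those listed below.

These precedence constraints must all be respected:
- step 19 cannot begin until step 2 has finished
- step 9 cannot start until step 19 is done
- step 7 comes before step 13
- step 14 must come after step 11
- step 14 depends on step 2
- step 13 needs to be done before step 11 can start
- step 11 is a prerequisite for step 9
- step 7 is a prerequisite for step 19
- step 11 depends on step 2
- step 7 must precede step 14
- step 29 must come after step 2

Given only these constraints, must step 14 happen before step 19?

No

No chain of constraints connects step 14 to step 19 in either direction.
There exist valid orderings with step 19 before step 14, so step 14 is not required to come first.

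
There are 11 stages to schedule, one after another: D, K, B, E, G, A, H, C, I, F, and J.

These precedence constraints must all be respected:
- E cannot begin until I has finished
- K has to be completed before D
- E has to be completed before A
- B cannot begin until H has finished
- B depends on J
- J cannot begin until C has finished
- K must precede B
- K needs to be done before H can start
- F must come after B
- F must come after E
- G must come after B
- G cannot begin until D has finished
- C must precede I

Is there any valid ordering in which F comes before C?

There is a dependency chain C → I → E → F, so F always comes after C.
So no valid ordering can have F before C.

No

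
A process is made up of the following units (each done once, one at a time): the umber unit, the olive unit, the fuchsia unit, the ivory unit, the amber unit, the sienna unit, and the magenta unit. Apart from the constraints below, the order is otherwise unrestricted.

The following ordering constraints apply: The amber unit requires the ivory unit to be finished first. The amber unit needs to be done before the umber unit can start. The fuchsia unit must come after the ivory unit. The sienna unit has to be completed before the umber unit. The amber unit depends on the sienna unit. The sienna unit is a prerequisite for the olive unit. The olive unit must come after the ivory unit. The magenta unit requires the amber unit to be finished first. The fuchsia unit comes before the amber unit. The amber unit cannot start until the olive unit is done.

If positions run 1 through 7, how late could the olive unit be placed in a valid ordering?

4

Every unit that must follow the olive unit has to come after it. Tracing all chains starting from the olive unit, those units are: the umber unit, the amber unit, the magenta unit — 3 in total.
So at least 3 units follow the olive unit, putting the olive unit no later than position 4. That position is achievable by scheduling everything else first.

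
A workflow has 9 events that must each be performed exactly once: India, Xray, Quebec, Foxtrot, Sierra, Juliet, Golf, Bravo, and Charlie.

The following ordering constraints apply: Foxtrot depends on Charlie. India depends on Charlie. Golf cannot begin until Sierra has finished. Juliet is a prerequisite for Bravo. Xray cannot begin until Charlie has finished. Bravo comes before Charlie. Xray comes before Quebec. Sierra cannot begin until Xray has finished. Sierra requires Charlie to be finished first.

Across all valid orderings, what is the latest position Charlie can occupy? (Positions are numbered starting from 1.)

Following every chain forward from Charlie, the events that must come later are India, Xray, Quebec, Foxtrot, Sierra, Golf — 6 of them.
So at least 6 events follow Charlie, putting Charlie no later than position 3. That position is achievable by scheduling everything else first.

3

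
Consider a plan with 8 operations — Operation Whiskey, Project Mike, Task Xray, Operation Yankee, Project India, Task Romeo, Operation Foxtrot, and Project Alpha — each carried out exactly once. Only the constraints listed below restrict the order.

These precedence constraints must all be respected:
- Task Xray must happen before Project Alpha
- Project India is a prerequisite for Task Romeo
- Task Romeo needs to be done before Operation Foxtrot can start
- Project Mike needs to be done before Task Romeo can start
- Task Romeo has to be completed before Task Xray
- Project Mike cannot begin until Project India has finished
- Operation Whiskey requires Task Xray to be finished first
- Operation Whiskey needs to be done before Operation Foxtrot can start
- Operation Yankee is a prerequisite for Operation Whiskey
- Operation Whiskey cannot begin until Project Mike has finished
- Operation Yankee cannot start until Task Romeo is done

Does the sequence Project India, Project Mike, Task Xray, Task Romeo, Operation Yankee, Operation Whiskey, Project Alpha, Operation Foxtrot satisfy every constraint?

No

Here Task Romeo comes after Task Xray.
Since Task Romeo is required before Task Xray, the ordering is invalid.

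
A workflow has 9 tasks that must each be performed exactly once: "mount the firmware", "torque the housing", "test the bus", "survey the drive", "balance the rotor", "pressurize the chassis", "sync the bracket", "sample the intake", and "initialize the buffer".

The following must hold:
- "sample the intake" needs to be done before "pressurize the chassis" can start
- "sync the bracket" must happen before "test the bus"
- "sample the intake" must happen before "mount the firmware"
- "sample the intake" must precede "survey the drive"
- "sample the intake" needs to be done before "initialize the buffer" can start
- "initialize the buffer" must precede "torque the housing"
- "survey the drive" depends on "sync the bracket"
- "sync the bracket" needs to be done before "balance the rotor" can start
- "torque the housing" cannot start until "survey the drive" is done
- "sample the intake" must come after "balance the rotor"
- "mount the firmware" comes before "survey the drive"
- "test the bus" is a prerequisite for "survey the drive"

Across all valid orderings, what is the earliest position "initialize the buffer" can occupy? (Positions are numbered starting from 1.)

4

Working backwards through the constraints from "initialize the buffer", its full set of required predecessors is "balance the rotor", "sync the bracket", "sample the intake" — 3 of them.
So at minimum 3 tasks come before "initialize the buffer", putting "initialize the buffer" no earlier than position 4. That position is achievable by scheduling exactly those predecessors first.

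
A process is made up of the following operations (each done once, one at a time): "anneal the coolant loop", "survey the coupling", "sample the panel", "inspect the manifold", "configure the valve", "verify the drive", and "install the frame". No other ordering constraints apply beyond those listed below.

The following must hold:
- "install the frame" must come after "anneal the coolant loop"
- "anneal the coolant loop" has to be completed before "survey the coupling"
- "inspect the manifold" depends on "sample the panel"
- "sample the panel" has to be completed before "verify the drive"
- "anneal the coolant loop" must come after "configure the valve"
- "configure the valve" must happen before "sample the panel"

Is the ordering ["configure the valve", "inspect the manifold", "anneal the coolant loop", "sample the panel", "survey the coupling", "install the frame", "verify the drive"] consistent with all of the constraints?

In the proposed order, "inspect the manifold" appears before "sample the panel".
That contradicts the constraint that "sample the panel" must precede "inspect the manifold".

No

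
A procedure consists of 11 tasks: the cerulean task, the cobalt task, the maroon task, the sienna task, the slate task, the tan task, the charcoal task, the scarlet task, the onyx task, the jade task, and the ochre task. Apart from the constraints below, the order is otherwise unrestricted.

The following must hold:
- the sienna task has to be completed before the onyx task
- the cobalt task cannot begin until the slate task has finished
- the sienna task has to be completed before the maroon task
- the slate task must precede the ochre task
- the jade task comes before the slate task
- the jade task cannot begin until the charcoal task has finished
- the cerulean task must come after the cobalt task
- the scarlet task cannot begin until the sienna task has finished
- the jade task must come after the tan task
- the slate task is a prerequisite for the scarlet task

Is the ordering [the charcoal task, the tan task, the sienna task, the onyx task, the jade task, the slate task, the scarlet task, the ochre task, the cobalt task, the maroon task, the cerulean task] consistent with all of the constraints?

Going through the constraints one by one, each required predecessor appears earlier in the sequence than its dependent — e.g. the sienna task (position 3) is before the maroon task (position 10), as required.

Yes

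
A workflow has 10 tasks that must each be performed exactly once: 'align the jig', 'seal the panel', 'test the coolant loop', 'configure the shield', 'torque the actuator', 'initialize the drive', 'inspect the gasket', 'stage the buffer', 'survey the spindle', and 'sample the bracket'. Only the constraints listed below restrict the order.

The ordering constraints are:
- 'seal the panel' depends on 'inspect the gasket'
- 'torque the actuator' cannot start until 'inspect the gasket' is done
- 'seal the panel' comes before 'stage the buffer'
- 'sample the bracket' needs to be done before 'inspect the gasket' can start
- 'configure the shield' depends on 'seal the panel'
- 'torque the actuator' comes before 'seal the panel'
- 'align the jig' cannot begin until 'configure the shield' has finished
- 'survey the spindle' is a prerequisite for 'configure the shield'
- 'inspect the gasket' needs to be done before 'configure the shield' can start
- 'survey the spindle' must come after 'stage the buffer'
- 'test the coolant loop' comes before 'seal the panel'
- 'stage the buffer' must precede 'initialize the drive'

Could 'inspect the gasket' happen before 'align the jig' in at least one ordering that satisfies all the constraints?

Every valid ordering already has 'inspect the gasket' before 'align the jig' (the constraints require it), so in particular at least one does.

Yes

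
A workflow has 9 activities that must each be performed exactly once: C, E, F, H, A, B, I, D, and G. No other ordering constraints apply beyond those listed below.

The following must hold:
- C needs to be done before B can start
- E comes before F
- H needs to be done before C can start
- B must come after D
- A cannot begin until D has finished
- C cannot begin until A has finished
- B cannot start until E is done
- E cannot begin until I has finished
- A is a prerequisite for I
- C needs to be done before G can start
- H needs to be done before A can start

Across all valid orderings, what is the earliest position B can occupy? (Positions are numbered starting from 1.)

7

The activities that are forced before B, directly or transitively, are C, E, H, A, I, D. That's 6 activities.
So at minimum 6 activities come before B, putting B no earlier than position 7. That position is achievable by scheduling exactly those predecessors first.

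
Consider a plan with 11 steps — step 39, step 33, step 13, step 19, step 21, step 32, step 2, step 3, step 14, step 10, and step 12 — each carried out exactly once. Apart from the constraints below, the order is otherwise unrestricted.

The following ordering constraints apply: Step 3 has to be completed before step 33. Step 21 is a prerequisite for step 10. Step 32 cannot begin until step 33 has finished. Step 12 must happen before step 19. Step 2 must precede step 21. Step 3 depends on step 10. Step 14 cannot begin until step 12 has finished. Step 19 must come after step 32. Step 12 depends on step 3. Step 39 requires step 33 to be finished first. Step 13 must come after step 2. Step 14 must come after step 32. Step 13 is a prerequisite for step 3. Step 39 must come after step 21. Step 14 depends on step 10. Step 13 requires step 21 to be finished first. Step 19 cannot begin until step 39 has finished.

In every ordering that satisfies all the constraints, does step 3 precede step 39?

Yes

Chaining the stated constraints: step 3 → step 33 → step 39.
So step 3 must precede step 39 in any valid ordering.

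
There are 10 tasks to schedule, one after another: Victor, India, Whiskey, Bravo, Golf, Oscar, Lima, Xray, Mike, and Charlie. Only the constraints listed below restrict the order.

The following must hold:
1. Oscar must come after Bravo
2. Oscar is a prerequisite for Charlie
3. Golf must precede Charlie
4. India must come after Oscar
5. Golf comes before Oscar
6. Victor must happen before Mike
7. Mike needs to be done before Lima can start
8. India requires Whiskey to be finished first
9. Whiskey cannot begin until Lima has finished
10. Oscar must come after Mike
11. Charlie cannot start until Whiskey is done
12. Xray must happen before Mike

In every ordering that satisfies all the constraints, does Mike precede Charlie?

Tracing the constraints gives a chain: Mike → Oscar → Charlie.
Hence Mike necessarily comes before Charlie.

Yes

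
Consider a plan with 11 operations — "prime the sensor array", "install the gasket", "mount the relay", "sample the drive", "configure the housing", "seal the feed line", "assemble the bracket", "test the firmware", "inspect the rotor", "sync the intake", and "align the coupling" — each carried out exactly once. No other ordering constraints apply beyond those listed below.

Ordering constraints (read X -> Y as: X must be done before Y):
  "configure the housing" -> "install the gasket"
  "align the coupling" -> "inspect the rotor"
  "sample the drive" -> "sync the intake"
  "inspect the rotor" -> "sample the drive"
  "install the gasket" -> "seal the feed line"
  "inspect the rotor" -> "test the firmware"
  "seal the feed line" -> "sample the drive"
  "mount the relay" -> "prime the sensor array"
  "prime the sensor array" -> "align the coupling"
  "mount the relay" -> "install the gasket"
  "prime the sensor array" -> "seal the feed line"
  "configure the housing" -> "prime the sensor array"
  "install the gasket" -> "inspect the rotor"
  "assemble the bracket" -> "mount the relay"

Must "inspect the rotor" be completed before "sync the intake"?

Yes

Tracing the constraints gives a chain: "inspect the rotor" → "sample the drive" → "sync the intake".
That forces "inspect the rotor" before "sync the intake" in every valid schedule.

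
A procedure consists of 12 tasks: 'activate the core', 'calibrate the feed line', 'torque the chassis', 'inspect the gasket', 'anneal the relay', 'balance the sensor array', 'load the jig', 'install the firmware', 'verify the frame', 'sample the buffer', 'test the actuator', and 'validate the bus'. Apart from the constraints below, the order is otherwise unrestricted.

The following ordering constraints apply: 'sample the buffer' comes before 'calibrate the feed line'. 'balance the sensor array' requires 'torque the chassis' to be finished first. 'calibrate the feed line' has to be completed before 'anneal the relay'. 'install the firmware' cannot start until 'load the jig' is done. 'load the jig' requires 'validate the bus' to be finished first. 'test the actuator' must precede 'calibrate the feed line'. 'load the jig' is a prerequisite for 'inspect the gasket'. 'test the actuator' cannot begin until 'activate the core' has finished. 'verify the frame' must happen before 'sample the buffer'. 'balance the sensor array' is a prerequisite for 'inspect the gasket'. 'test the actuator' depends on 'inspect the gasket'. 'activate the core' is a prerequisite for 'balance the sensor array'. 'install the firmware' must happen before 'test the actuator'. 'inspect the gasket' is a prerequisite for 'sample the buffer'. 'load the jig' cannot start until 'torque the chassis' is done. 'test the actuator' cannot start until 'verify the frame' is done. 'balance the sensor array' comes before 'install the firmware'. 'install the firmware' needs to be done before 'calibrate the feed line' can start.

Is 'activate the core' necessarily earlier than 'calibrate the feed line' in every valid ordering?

There is a constraint chain 'activate the core' → 'test the actuator' → 'calibrate the feed line'.
So 'activate the core' must precede 'calibrate the feed line' in any valid ordering.

Yes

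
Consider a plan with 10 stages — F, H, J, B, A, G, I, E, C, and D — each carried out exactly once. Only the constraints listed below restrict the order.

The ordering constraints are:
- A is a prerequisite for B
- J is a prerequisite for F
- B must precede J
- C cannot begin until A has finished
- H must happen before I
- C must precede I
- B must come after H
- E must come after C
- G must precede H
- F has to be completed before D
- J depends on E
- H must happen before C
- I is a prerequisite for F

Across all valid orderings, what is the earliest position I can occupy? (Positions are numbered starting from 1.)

Every stage that must precede I has to come before it. Tracing all chains that end at I, those stages are: H, A, G, C — 4 in total.
With 4 mandatory predecessors, the earliest I can sit is position 4+1 = 5, and placing just those 4 first achieves it.

5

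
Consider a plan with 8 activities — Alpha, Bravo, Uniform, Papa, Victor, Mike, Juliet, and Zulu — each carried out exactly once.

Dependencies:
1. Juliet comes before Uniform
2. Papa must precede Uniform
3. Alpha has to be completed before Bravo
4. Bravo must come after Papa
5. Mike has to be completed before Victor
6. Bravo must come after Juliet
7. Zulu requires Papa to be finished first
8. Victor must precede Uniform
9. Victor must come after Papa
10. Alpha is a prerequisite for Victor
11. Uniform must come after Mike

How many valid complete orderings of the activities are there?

The activities with no prerequisites are Alpha, Papa, Mike, Juliet; any of them can be placed first.
Counting all ways to extend the partial order to a total order gives 504.

504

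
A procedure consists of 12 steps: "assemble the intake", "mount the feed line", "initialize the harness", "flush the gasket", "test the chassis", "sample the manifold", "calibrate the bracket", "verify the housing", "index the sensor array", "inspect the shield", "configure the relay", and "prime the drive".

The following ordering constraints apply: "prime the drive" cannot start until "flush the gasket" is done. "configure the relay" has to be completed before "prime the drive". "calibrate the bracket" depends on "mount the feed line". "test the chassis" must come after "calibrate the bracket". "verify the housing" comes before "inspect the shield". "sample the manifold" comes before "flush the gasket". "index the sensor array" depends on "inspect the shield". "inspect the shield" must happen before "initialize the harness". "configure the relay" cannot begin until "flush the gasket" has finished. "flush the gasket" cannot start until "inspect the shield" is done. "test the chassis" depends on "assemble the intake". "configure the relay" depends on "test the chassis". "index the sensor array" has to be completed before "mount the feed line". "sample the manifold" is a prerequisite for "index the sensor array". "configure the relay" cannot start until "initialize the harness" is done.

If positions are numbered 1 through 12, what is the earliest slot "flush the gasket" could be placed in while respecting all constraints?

Every step that must precede "flush the gasket" has to come before it. Tracing all chains that end at "flush the gasket", those steps are: "sample the manifold", "verify the housing", "inspect the shield" — 3 in total.
With 3 mandatory predecessors, the earliest "flush the gasket" can sit is position 3+1 = 4, and placing just those 3 first achieves it.

4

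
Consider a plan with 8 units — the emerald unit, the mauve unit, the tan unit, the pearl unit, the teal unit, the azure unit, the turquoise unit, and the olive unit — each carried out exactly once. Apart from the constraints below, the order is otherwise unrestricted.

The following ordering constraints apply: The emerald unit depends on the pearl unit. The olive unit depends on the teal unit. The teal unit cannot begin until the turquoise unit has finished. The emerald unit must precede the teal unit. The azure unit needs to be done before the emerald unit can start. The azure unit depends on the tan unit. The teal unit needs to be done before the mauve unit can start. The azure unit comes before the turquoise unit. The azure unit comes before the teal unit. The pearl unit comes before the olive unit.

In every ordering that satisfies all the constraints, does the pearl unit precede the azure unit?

No

No chain of constraints connects the pearl unit to the azure unit in either direction.
A valid ordering placing the azure unit before the pearl unit exists, so the answer is no.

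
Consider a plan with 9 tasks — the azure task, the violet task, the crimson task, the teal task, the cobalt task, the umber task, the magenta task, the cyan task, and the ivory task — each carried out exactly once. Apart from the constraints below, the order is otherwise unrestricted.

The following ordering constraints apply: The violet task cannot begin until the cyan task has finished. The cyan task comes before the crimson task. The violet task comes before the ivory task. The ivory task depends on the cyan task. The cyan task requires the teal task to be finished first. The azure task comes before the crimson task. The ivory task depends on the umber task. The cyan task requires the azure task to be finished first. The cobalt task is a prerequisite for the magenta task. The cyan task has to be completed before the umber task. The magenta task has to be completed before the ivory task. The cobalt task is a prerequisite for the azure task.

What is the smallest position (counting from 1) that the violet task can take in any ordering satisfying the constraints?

5

Every task that must precede the violet task has to come before it. Tracing all chains that end at the violet task, those tasks are: the azure task, the teal task, the cobalt task, the cyan task — 4 in total.
With 4 mandatory predecessors, the earliest the violet task can sit is position 4+1 = 5, and placing just those 4 first achieves it.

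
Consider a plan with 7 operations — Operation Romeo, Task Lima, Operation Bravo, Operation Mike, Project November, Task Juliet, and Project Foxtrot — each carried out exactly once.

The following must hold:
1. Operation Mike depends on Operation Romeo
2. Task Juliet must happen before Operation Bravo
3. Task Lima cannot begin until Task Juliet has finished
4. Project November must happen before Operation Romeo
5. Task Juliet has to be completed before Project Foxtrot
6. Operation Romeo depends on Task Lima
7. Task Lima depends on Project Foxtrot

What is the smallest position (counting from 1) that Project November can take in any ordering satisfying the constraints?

1

Project November has no prerequisites at all, so it can go in position 1.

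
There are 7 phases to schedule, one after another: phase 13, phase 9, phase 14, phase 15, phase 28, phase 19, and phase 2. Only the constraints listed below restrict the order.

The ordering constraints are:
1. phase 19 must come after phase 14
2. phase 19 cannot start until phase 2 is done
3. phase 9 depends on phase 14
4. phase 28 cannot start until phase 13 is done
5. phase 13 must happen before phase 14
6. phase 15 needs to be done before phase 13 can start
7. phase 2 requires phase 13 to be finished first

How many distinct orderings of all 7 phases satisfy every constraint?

Only phase 15 has no prerequisites, so it must go first.
Counting all ways to extend the partial order to a total order gives 25.

25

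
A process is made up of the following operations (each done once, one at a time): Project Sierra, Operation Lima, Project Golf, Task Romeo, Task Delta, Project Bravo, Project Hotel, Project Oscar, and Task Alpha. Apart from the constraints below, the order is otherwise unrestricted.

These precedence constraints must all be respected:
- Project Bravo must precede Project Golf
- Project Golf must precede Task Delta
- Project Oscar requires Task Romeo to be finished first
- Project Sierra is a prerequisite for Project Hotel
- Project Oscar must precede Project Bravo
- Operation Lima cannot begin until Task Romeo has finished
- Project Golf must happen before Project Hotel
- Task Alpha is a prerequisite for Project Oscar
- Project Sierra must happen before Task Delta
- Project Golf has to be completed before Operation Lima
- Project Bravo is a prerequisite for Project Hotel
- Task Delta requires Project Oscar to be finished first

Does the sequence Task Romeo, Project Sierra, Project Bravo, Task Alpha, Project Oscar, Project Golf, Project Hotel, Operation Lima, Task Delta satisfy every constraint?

No

The sequence places Project Bravo ahead of Project Oscar.
But one of the constraints requires Project Oscar before Project Bravo, so this ordering violates it.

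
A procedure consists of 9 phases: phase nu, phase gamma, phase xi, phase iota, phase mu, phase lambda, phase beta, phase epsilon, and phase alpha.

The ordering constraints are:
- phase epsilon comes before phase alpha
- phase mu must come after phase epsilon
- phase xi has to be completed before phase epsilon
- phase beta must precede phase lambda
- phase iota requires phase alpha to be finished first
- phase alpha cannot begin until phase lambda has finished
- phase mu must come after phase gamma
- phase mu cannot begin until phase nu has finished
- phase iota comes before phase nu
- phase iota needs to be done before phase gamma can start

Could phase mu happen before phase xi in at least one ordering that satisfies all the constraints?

There is a dependency chain phase xi → phase epsilon → phase mu, so phase mu always comes after phase xi.
Hence phase mu can never be scheduled before phase xi.

No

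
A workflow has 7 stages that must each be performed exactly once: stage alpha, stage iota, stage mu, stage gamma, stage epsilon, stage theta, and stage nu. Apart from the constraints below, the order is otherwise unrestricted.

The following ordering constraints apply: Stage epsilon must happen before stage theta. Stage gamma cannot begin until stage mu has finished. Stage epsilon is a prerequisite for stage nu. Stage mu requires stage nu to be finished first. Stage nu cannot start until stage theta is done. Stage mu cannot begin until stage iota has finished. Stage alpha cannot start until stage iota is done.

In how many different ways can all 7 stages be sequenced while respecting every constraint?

18

The stages with no prerequisites are stage iota, stage epsilon; any of them can be placed first.
Systematically extending each partial ordering one stage at a time and counting, there are 18 complete orderings.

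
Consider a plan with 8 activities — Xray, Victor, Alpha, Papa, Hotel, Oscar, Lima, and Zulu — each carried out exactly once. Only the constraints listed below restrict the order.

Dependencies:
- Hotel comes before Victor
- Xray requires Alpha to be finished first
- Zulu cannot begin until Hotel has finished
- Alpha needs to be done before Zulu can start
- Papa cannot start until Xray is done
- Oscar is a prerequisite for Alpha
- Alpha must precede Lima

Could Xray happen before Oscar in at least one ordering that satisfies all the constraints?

Following Oscar → Alpha → Xray, Oscar must precede Xray in every valid ordering.
So no valid ordering can have Xray before Oscar.

No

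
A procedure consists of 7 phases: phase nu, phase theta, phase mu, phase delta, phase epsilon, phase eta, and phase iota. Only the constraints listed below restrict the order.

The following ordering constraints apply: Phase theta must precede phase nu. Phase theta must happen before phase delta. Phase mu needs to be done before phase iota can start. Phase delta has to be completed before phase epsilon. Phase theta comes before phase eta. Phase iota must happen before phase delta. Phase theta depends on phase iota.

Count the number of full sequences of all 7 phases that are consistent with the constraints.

Phase mu is the only phase with nothing required before it, so every ordering starts there.
Systematically extending each partial ordering one phase at a time and counting, there are 12 complete orderings.

12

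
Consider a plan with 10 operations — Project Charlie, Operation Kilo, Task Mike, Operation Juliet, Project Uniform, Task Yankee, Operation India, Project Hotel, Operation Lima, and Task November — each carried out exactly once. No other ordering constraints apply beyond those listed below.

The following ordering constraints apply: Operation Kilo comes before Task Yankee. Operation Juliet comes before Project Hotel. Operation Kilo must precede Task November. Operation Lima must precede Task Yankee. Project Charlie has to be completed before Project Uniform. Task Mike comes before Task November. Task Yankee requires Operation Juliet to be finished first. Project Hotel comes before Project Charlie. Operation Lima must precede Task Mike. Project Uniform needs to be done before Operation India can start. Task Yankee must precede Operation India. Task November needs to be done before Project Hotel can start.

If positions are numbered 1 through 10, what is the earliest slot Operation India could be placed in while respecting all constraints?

10

Working backwards through the constraints from Operation India, its full set of required predecessors is Project Charlie, Operation Kilo, Task Mike, Operation Juliet, Project Uniform, Task Yankee, Project Hotel, Operation Lima, Task November — 9 of them.
So at minimum 9 operations come before Operation India, putting Operation India no earlier than position 10. That position is achievable by scheduling exactly those predecessors first.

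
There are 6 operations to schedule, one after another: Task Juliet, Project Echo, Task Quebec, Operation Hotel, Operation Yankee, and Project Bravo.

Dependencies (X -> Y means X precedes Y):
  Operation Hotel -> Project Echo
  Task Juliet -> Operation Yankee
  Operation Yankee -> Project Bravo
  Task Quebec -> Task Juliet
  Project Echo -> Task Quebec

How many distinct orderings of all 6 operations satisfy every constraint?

1

Only Operation Hotel has no prerequisites, so it must go first.
Continuing from there, at each step only one operation has all its prerequisites placed, so the ordering is fully determined — there is exactly 1.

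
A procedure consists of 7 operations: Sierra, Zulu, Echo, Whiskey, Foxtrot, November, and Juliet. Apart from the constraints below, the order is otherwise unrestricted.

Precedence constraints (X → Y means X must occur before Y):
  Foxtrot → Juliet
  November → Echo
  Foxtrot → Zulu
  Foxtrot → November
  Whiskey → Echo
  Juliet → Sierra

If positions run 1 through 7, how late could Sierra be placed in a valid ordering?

7

No constraint forces any operation after Sierra, so it can be placed last, in position 7.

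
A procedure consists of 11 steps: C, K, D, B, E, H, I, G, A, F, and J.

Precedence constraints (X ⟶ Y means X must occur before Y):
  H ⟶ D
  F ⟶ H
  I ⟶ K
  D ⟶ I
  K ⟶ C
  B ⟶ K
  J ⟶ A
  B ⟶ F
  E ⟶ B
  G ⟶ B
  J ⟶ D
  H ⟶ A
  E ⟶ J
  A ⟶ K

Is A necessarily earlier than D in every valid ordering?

No chain of constraints connects A to D in either direction.
A valid ordering placing D before A exists, so the answer is no.

No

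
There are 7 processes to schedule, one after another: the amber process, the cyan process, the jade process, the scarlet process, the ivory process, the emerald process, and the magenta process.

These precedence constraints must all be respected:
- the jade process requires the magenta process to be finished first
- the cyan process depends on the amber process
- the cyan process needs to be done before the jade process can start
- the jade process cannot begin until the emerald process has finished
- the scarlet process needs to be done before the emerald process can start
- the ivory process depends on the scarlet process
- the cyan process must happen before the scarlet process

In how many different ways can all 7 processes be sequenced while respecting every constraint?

17

The processes with no prerequisites are the amber process, the magenta process; any of them can be placed first.
Systematically extending each partial ordering one process at a time and counting, there are 17 complete orderings.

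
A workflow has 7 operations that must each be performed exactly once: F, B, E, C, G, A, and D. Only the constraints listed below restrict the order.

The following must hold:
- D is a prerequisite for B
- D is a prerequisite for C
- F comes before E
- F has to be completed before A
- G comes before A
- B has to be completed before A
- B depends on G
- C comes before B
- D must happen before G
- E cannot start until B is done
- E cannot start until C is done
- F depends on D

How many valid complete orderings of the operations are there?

16

D is the only operation with nothing required before it, so every ordering starts there.
Counting all ways to extend the partial order to a total order gives 16.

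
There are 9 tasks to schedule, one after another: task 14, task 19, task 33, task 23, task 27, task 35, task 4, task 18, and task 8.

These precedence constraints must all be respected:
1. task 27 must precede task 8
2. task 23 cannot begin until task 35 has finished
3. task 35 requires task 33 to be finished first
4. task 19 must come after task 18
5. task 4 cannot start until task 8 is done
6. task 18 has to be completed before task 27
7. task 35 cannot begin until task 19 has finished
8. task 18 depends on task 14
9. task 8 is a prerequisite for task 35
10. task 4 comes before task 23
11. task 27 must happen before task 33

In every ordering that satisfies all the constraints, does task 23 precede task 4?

The constraints actually force task 4 before task 23 (via task 4 → task 23), not the other way around.
So task 23 does not have to come before task 4 — it cannot.

No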